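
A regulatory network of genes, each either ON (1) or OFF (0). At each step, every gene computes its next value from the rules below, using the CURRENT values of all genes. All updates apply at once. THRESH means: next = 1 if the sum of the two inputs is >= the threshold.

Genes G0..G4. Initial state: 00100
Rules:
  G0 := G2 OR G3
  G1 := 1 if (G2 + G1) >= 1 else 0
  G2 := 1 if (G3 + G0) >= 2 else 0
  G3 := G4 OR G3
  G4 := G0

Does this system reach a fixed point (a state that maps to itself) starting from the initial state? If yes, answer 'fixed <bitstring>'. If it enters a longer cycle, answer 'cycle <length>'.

Step 0: 00100
Step 1: G0=G2|G3=1|0=1 G1=(1+0>=1)=1 G2=(0+0>=2)=0 G3=G4|G3=0|0=0 G4=G0=0 -> 11000
Step 2: G0=G2|G3=0|0=0 G1=(0+1>=1)=1 G2=(0+1>=2)=0 G3=G4|G3=0|0=0 G4=G0=1 -> 01001
Step 3: G0=G2|G3=0|0=0 G1=(0+1>=1)=1 G2=(0+0>=2)=0 G3=G4|G3=1|0=1 G4=G0=0 -> 01010
Step 4: G0=G2|G3=0|1=1 G1=(0+1>=1)=1 G2=(1+0>=2)=0 G3=G4|G3=0|1=1 G4=G0=0 -> 11010
Step 5: G0=G2|G3=0|1=1 G1=(0+1>=1)=1 G2=(1+1>=2)=1 G3=G4|G3=0|1=1 G4=G0=1 -> 11111
Step 6: G0=G2|G3=1|1=1 G1=(1+1>=1)=1 G2=(1+1>=2)=1 G3=G4|G3=1|1=1 G4=G0=1 -> 11111
Fixed point reached at step 5: 11111

Answer: fixed 11111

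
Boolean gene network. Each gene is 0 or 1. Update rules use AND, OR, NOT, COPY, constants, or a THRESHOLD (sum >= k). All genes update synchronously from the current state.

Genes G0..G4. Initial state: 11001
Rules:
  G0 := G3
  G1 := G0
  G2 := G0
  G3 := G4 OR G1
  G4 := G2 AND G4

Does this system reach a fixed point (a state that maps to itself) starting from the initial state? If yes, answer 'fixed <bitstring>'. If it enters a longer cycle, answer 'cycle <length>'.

Step 0: 11001
Step 1: G0=G3=0 G1=G0=1 G2=G0=1 G3=G4|G1=1|1=1 G4=G2&G4=0&1=0 -> 01110
Step 2: G0=G3=1 G1=G0=0 G2=G0=0 G3=G4|G1=0|1=1 G4=G2&G4=1&0=0 -> 10010
Step 3: G0=G3=1 G1=G0=1 G2=G0=1 G3=G4|G1=0|0=0 G4=G2&G4=0&0=0 -> 11100
Step 4: G0=G3=0 G1=G0=1 G2=G0=1 G3=G4|G1=0|1=1 G4=G2&G4=1&0=0 -> 01110
Cycle of length 3 starting at step 1 -> no fixed point

Answer: cycle 3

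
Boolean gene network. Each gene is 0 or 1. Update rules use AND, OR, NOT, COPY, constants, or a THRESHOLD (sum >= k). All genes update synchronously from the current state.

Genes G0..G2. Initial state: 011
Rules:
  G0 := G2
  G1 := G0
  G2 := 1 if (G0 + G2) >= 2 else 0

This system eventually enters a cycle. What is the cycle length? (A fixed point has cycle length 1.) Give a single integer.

Answer: 1

Derivation:
Step 0: 011
Step 1: G0=G2=1 G1=G0=0 G2=(0+1>=2)=0 -> 100
Step 2: G0=G2=0 G1=G0=1 G2=(1+0>=2)=0 -> 010
Step 3: G0=G2=0 G1=G0=0 G2=(0+0>=2)=0 -> 000
Step 4: G0=G2=0 G1=G0=0 G2=(0+0>=2)=0 -> 000
State from step 4 equals state from step 3 -> cycle length 1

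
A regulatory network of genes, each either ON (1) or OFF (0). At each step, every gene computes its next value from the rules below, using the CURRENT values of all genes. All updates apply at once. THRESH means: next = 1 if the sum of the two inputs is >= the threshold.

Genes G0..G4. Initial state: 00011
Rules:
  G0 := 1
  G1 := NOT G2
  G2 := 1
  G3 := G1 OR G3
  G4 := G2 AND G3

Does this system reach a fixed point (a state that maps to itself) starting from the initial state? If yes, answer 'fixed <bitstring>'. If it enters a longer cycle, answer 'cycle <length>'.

Step 0: 00011
Step 1: G0=1(const) G1=NOT G2=NOT 0=1 G2=1(const) G3=G1|G3=0|1=1 G4=G2&G3=0&1=0 -> 11110
Step 2: G0=1(const) G1=NOT G2=NOT 1=0 G2=1(const) G3=G1|G3=1|1=1 G4=G2&G3=1&1=1 -> 10111
Step 3: G0=1(const) G1=NOT G2=NOT 1=0 G2=1(const) G3=G1|G3=0|1=1 G4=G2&G3=1&1=1 -> 10111
Fixed point reached at step 2: 10111

Answer: fixed 10111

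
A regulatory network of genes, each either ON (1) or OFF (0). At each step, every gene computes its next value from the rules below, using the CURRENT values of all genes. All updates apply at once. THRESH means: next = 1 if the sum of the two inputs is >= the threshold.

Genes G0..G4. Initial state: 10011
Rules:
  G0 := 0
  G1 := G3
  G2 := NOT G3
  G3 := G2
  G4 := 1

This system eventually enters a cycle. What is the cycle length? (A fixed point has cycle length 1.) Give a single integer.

Step 0: 10011
Step 1: G0=0(const) G1=G3=1 G2=NOT G3=NOT 1=0 G3=G2=0 G4=1(const) -> 01001
Step 2: G0=0(const) G1=G3=0 G2=NOT G3=NOT 0=1 G3=G2=0 G4=1(const) -> 00101
Step 3: G0=0(const) G1=G3=0 G2=NOT G3=NOT 0=1 G3=G2=1 G4=1(const) -> 00111
Step 4: G0=0(const) G1=G3=1 G2=NOT G3=NOT 1=0 G3=G2=1 G4=1(const) -> 01011
Step 5: G0=0(const) G1=G3=1 G2=NOT G3=NOT 1=0 G3=G2=0 G4=1(const) -> 01001
State from step 5 equals state from step 1 -> cycle length 4

Answer: 4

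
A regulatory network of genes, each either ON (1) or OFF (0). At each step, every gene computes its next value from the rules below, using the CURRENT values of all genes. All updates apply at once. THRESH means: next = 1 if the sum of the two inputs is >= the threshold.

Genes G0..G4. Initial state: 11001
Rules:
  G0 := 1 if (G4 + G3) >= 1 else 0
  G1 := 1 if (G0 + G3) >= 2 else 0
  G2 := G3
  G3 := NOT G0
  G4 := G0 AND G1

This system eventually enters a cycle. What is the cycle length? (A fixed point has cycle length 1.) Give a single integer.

Step 0: 11001
Step 1: G0=(1+0>=1)=1 G1=(1+0>=2)=0 G2=G3=0 G3=NOT G0=NOT 1=0 G4=G0&G1=1&1=1 -> 10001
Step 2: G0=(1+0>=1)=1 G1=(1+0>=2)=0 G2=G3=0 G3=NOT G0=NOT 1=0 G4=G0&G1=1&0=0 -> 10000
Step 3: G0=(0+0>=1)=0 G1=(1+0>=2)=0 G2=G3=0 G3=NOT G0=NOT 1=0 G4=G0&G1=1&0=0 -> 00000
Step 4: G0=(0+0>=1)=0 G1=(0+0>=2)=0 G2=G3=0 G3=NOT G0=NOT 0=1 G4=G0&G1=0&0=0 -> 00010
Step 5: G0=(0+1>=1)=1 G1=(0+1>=2)=0 G2=G3=1 G3=NOT G0=NOT 0=1 G4=G0&G1=0&0=0 -> 10110
Step 6: G0=(0+1>=1)=1 G1=(1+1>=2)=1 G2=G3=1 G3=NOT G0=NOT 1=0 G4=G0&G1=1&0=0 -> 11100
Step 7: G0=(0+0>=1)=0 G1=(1+0>=2)=0 G2=G3=0 G3=NOT G0=NOT 1=0 G4=G0&G1=1&1=1 -> 00001
Step 8: G0=(1+0>=1)=1 G1=(0+0>=2)=0 G2=G3=0 G3=NOT G0=NOT 0=1 G4=G0&G1=0&0=0 -> 10010
Step 9: G0=(0+1>=1)=1 G1=(1+1>=2)=1 G2=G3=1 G3=NOT G0=NOT 1=0 G4=G0&G1=1&0=0 -> 11100
State from step 9 equals state from step 6 -> cycle length 3

Answer: 3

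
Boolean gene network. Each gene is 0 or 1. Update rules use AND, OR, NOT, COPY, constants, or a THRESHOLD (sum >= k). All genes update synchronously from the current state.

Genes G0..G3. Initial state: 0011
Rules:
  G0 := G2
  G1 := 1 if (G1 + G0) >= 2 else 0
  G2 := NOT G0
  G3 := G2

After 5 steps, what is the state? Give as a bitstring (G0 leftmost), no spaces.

Step 1: G0=G2=1 G1=(0+0>=2)=0 G2=NOT G0=NOT 0=1 G3=G2=1 -> 1011
Step 2: G0=G2=1 G1=(0+1>=2)=0 G2=NOT G0=NOT 1=0 G3=G2=1 -> 1001
Step 3: G0=G2=0 G1=(0+1>=2)=0 G2=NOT G0=NOT 1=0 G3=G2=0 -> 0000
Step 4: G0=G2=0 G1=(0+0>=2)=0 G2=NOT G0=NOT 0=1 G3=G2=0 -> 0010
Step 5: G0=G2=1 G1=(0+0>=2)=0 G2=NOT G0=NOT 0=1 G3=G2=1 -> 1011

1011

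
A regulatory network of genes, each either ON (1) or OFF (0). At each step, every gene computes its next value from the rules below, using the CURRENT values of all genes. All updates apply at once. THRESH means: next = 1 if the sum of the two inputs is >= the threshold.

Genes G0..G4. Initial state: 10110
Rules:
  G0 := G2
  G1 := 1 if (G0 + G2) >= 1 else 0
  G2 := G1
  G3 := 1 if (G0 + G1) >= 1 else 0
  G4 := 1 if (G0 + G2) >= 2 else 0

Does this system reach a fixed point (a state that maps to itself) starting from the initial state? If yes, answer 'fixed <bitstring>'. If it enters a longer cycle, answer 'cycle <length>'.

Answer: fixed 11111

Derivation:
Step 0: 10110
Step 1: G0=G2=1 G1=(1+1>=1)=1 G2=G1=0 G3=(1+0>=1)=1 G4=(1+1>=2)=1 -> 11011
Step 2: G0=G2=0 G1=(1+0>=1)=1 G2=G1=1 G3=(1+1>=1)=1 G4=(1+0>=2)=0 -> 01110
Step 3: G0=G2=1 G1=(0+1>=1)=1 G2=G1=1 G3=(0+1>=1)=1 G4=(0+1>=2)=0 -> 11110
Step 4: G0=G2=1 G1=(1+1>=1)=1 G2=G1=1 G3=(1+1>=1)=1 G4=(1+1>=2)=1 -> 11111
Step 5: G0=G2=1 G1=(1+1>=1)=1 G2=G1=1 G3=(1+1>=1)=1 G4=(1+1>=2)=1 -> 11111
Fixed point reached at step 4: 11111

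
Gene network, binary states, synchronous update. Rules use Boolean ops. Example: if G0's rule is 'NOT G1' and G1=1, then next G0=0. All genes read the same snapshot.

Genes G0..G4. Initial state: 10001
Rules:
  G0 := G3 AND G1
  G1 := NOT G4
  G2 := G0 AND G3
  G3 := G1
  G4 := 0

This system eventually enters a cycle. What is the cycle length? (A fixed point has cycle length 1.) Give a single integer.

Step 0: 10001
Step 1: G0=G3&G1=0&0=0 G1=NOT G4=NOT 1=0 G2=G0&G3=1&0=0 G3=G1=0 G4=0(const) -> 00000
Step 2: G0=G3&G1=0&0=0 G1=NOT G4=NOT 0=1 G2=G0&G3=0&0=0 G3=G1=0 G4=0(const) -> 01000
Step 3: G0=G3&G1=0&1=0 G1=NOT G4=NOT 0=1 G2=G0&G3=0&0=0 G3=G1=1 G4=0(const) -> 01010
Step 4: G0=G3&G1=1&1=1 G1=NOT G4=NOT 0=1 G2=G0&G3=0&1=0 G3=G1=1 G4=0(const) -> 11010
Step 5: G0=G3&G1=1&1=1 G1=NOT G4=NOT 0=1 G2=G0&G3=1&1=1 G3=G1=1 G4=0(const) -> 11110
Step 6: G0=G3&G1=1&1=1 G1=NOT G4=NOT 0=1 G2=G0&G3=1&1=1 G3=G1=1 G4=0(const) -> 11110
State from step 6 equals state from step 5 -> cycle length 1

Answer: 1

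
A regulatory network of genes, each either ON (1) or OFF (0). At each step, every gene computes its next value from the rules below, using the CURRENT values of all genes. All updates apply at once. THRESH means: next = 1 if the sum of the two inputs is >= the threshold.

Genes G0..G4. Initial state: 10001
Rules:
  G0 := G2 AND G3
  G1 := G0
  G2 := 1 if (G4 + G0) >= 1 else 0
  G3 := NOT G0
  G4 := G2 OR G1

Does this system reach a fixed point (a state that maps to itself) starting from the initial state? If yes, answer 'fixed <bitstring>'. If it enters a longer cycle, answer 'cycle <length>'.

Answer: cycle 4

Derivation:
Step 0: 10001
Step 1: G0=G2&G3=0&0=0 G1=G0=1 G2=(1+1>=1)=1 G3=NOT G0=NOT 1=0 G4=G2|G1=0|0=0 -> 01100
Step 2: G0=G2&G3=1&0=0 G1=G0=0 G2=(0+0>=1)=0 G3=NOT G0=NOT 0=1 G4=G2|G1=1|1=1 -> 00011
Step 3: G0=G2&G3=0&1=0 G1=G0=0 G2=(1+0>=1)=1 G3=NOT G0=NOT 0=1 G4=G2|G1=0|0=0 -> 00110
Step 4: G0=G2&G3=1&1=1 G1=G0=0 G2=(0+0>=1)=0 G3=NOT G0=NOT 0=1 G4=G2|G1=1|0=1 -> 10011
Step 5: G0=G2&G3=0&1=0 G1=G0=1 G2=(1+1>=1)=1 G3=NOT G0=NOT 1=0 G4=G2|G1=0|0=0 -> 01100
Cycle of length 4 starting at step 1 -> no fixed point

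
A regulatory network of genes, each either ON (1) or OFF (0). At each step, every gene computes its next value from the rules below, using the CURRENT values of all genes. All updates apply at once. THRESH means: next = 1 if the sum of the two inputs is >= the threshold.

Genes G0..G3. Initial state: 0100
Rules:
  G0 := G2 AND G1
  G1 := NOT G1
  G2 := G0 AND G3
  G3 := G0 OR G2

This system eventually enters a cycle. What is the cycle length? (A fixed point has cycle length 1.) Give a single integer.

Answer: 2

Derivation:
Step 0: 0100
Step 1: G0=G2&G1=0&1=0 G1=NOT G1=NOT 1=0 G2=G0&G3=0&0=0 G3=G0|G2=0|0=0 -> 0000
Step 2: G0=G2&G1=0&0=0 G1=NOT G1=NOT 0=1 G2=G0&G3=0&0=0 G3=G0|G2=0|0=0 -> 0100
State from step 2 equals state from step 0 -> cycle length 2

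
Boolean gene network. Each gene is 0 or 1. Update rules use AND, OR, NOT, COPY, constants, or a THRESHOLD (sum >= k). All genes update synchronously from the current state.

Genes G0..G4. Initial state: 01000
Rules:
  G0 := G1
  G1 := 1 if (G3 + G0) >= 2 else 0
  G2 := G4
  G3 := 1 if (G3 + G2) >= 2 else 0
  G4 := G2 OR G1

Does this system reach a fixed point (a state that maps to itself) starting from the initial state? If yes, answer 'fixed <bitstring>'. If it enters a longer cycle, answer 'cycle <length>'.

Step 0: 01000
Step 1: G0=G1=1 G1=(0+0>=2)=0 G2=G4=0 G3=(0+0>=2)=0 G4=G2|G1=0|1=1 -> 10001
Step 2: G0=G1=0 G1=(0+1>=2)=0 G2=G4=1 G3=(0+0>=2)=0 G4=G2|G1=0|0=0 -> 00100
Step 3: G0=G1=0 G1=(0+0>=2)=0 G2=G4=0 G3=(0+1>=2)=0 G4=G2|G1=1|0=1 -> 00001
Step 4: G0=G1=0 G1=(0+0>=2)=0 G2=G4=1 G3=(0+0>=2)=0 G4=G2|G1=0|0=0 -> 00100
Cycle of length 2 starting at step 2 -> no fixed point

Answer: cycle 2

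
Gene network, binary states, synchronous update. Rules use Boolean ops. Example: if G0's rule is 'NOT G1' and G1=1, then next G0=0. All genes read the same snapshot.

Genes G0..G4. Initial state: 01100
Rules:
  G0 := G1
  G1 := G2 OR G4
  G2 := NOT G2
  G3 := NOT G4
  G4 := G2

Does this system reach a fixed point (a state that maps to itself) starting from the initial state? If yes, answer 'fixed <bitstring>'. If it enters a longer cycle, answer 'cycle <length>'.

Answer: cycle 2

Derivation:
Step 0: 01100
Step 1: G0=G1=1 G1=G2|G4=1|0=1 G2=NOT G2=NOT 1=0 G3=NOT G4=NOT 0=1 G4=G2=1 -> 11011
Step 2: G0=G1=1 G1=G2|G4=0|1=1 G2=NOT G2=NOT 0=1 G3=NOT G4=NOT 1=0 G4=G2=0 -> 11100
Step 3: G0=G1=1 G1=G2|G4=1|0=1 G2=NOT G2=NOT 1=0 G3=NOT G4=NOT 0=1 G4=G2=1 -> 11011
Cycle of length 2 starting at step 1 -> no fixed point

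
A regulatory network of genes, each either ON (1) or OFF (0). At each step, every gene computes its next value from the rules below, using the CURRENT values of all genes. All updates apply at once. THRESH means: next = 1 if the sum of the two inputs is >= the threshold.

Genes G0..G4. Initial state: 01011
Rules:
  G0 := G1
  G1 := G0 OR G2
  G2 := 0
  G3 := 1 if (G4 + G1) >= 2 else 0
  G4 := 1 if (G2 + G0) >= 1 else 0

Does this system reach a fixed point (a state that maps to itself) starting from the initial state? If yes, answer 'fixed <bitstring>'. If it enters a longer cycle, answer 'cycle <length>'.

Answer: cycle 2

Derivation:
Step 0: 01011
Step 1: G0=G1=1 G1=G0|G2=0|0=0 G2=0(const) G3=(1+1>=2)=1 G4=(0+0>=1)=0 -> 10010
Step 2: G0=G1=0 G1=G0|G2=1|0=1 G2=0(const) G3=(0+0>=2)=0 G4=(0+1>=1)=1 -> 01001
Step 3: G0=G1=1 G1=G0|G2=0|0=0 G2=0(const) G3=(1+1>=2)=1 G4=(0+0>=1)=0 -> 10010
Cycle of length 2 starting at step 1 -> no fixed point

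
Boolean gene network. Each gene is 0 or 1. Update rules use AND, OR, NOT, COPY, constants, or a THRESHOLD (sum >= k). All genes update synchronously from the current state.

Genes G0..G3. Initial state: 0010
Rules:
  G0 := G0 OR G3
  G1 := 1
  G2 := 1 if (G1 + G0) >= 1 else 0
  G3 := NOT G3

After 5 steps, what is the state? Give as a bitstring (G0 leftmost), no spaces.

Step 1: G0=G0|G3=0|0=0 G1=1(const) G2=(0+0>=1)=0 G3=NOT G3=NOT 0=1 -> 0101
Step 2: G0=G0|G3=0|1=1 G1=1(const) G2=(1+0>=1)=1 G3=NOT G3=NOT 1=0 -> 1110
Step 3: G0=G0|G3=1|0=1 G1=1(const) G2=(1+1>=1)=1 G3=NOT G3=NOT 0=1 -> 1111
Step 4: G0=G0|G3=1|1=1 G1=1(const) G2=(1+1>=1)=1 G3=NOT G3=NOT 1=0 -> 1110
Step 5: G0=G0|G3=1|0=1 G1=1(const) G2=(1+1>=1)=1 G3=NOT G3=NOT 0=1 -> 1111

1111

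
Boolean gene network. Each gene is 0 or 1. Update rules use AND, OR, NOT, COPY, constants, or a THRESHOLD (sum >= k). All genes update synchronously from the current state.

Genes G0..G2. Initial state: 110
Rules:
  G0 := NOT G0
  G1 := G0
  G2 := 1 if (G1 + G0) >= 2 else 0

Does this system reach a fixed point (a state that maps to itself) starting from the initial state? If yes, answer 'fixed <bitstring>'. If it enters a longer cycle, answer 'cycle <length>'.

Step 0: 110
Step 1: G0=NOT G0=NOT 1=0 G1=G0=1 G2=(1+1>=2)=1 -> 011
Step 2: G0=NOT G0=NOT 0=1 G1=G0=0 G2=(1+0>=2)=0 -> 100
Step 3: G0=NOT G0=NOT 1=0 G1=G0=1 G2=(0+1>=2)=0 -> 010
Step 4: G0=NOT G0=NOT 0=1 G1=G0=0 G2=(1+0>=2)=0 -> 100
Cycle of length 2 starting at step 2 -> no fixed point

Answer: cycle 2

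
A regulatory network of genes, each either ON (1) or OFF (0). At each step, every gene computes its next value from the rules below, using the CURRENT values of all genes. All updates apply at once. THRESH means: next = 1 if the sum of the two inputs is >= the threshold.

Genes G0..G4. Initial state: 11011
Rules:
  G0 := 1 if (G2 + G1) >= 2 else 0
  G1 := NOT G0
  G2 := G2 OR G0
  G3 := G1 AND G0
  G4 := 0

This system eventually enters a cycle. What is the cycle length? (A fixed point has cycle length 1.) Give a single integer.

Answer: 4

Derivation:
Step 0: 11011
Step 1: G0=(0+1>=2)=0 G1=NOT G0=NOT 1=0 G2=G2|G0=0|1=1 G3=G1&G0=1&1=1 G4=0(const) -> 00110
Step 2: G0=(1+0>=2)=0 G1=NOT G0=NOT 0=1 G2=G2|G0=1|0=1 G3=G1&G0=0&0=0 G4=0(const) -> 01100
Step 3: G0=(1+1>=2)=1 G1=NOT G0=NOT 0=1 G2=G2|G0=1|0=1 G3=G1&G0=1&0=0 G4=0(const) -> 11100
Step 4: G0=(1+1>=2)=1 G1=NOT G0=NOT 1=0 G2=G2|G0=1|1=1 G3=G1&G0=1&1=1 G4=0(const) -> 10110
Step 5: G0=(1+0>=2)=0 G1=NOT G0=NOT 1=0 G2=G2|G0=1|1=1 G3=G1&G0=0&1=0 G4=0(const) -> 00100
Step 6: G0=(1+0>=2)=0 G1=NOT G0=NOT 0=1 G2=G2|G0=1|0=1 G3=G1&G0=0&0=0 G4=0(const) -> 01100
State from step 6 equals state from step 2 -> cycle length 4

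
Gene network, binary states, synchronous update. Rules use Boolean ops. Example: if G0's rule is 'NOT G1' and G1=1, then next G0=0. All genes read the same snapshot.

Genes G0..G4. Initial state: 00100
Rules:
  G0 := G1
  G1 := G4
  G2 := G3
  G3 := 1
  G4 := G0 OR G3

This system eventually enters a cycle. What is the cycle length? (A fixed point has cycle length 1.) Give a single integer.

Step 0: 00100
Step 1: G0=G1=0 G1=G4=0 G2=G3=0 G3=1(const) G4=G0|G3=0|0=0 -> 00010
Step 2: G0=G1=0 G1=G4=0 G2=G3=1 G3=1(const) G4=G0|G3=0|1=1 -> 00111
Step 3: G0=G1=0 G1=G4=1 G2=G3=1 G3=1(const) G4=G0|G3=0|1=1 -> 01111
Step 4: G0=G1=1 G1=G4=1 G2=G3=1 G3=1(const) G4=G0|G3=0|1=1 -> 11111
Step 5: G0=G1=1 G1=G4=1 G2=G3=1 G3=1(const) G4=G0|G3=1|1=1 -> 11111
State from step 5 equals state from step 4 -> cycle length 1

Answer: 1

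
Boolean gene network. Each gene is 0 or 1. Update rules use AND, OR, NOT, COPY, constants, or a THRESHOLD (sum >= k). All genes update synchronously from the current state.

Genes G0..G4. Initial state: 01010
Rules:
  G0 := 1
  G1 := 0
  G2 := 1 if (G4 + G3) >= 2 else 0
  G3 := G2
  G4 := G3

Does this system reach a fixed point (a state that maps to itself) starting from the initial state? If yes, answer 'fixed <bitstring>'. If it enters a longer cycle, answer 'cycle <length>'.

Answer: fixed 10000

Derivation:
Step 0: 01010
Step 1: G0=1(const) G1=0(const) G2=(0+1>=2)=0 G3=G2=0 G4=G3=1 -> 10001
Step 2: G0=1(const) G1=0(const) G2=(1+0>=2)=0 G3=G2=0 G4=G3=0 -> 10000
Step 3: G0=1(const) G1=0(const) G2=(0+0>=2)=0 G3=G2=0 G4=G3=0 -> 10000
Fixed point reached at step 2: 10000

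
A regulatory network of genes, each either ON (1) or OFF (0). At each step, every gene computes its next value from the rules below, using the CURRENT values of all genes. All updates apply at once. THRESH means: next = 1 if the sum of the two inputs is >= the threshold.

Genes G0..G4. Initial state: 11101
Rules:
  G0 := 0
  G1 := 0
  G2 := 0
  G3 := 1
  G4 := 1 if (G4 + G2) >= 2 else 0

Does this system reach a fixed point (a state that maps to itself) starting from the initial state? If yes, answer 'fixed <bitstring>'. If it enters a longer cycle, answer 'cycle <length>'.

Step 0: 11101
Step 1: G0=0(const) G1=0(const) G2=0(const) G3=1(const) G4=(1+1>=2)=1 -> 00011
Step 2: G0=0(const) G1=0(const) G2=0(const) G3=1(const) G4=(1+0>=2)=0 -> 00010
Step 3: G0=0(const) G1=0(const) G2=0(const) G3=1(const) G4=(0+0>=2)=0 -> 00010
Fixed point reached at step 2: 00010

Answer: fixed 00010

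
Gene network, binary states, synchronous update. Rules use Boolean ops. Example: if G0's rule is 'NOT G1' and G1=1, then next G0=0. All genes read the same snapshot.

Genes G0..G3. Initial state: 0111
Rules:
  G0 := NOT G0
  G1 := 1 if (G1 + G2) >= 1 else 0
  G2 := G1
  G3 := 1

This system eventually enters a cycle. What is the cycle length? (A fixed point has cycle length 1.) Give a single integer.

Step 0: 0111
Step 1: G0=NOT G0=NOT 0=1 G1=(1+1>=1)=1 G2=G1=1 G3=1(const) -> 1111
Step 2: G0=NOT G0=NOT 1=0 G1=(1+1>=1)=1 G2=G1=1 G3=1(const) -> 0111
State from step 2 equals state from step 0 -> cycle length 2

Answer: 2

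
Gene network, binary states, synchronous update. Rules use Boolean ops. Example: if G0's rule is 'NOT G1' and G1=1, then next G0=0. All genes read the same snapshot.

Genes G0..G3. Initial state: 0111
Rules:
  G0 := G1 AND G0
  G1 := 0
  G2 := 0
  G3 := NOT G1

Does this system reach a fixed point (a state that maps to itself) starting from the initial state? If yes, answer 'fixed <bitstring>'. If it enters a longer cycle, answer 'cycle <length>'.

Answer: fixed 0001

Derivation:
Step 0: 0111
Step 1: G0=G1&G0=1&0=0 G1=0(const) G2=0(const) G3=NOT G1=NOT 1=0 -> 0000
Step 2: G0=G1&G0=0&0=0 G1=0(const) G2=0(const) G3=NOT G1=NOT 0=1 -> 0001
Step 3: G0=G1&G0=0&0=0 G1=0(const) G2=0(const) G3=NOT G1=NOT 0=1 -> 0001
Fixed point reached at step 2: 0001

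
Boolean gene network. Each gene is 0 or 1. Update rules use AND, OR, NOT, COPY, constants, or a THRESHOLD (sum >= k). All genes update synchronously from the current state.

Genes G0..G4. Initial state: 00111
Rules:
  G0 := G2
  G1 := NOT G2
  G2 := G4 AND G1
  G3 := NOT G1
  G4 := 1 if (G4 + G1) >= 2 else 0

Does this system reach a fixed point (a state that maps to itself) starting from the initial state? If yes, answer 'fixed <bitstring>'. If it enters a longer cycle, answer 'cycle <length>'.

Answer: fixed 01000

Derivation:
Step 0: 00111
Step 1: G0=G2=1 G1=NOT G2=NOT 1=0 G2=G4&G1=1&0=0 G3=NOT G1=NOT 0=1 G4=(1+0>=2)=0 -> 10010
Step 2: G0=G2=0 G1=NOT G2=NOT 0=1 G2=G4&G1=0&0=0 G3=NOT G1=NOT 0=1 G4=(0+0>=2)=0 -> 01010
Step 3: G0=G2=0 G1=NOT G2=NOT 0=1 G2=G4&G1=0&1=0 G3=NOT G1=NOT 1=0 G4=(0+1>=2)=0 -> 01000
Step 4: G0=G2=0 G1=NOT G2=NOT 0=1 G2=G4&G1=0&1=0 G3=NOT G1=NOT 1=0 G4=(0+1>=2)=0 -> 01000
Fixed point reached at step 3: 01000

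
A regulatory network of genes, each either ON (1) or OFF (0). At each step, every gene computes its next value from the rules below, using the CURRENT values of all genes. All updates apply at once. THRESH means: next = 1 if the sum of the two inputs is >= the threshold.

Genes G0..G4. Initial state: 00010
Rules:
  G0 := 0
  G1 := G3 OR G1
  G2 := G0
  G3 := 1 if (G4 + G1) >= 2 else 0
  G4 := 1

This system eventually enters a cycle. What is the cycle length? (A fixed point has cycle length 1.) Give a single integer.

Step 0: 00010
Step 1: G0=0(const) G1=G3|G1=1|0=1 G2=G0=0 G3=(0+0>=2)=0 G4=1(const) -> 01001
Step 2: G0=0(const) G1=G3|G1=0|1=1 G2=G0=0 G3=(1+1>=2)=1 G4=1(const) -> 01011
Step 3: G0=0(const) G1=G3|G1=1|1=1 G2=G0=0 G3=(1+1>=2)=1 G4=1(const) -> 01011
State from step 3 equals state from step 2 -> cycle length 1

Answer: 1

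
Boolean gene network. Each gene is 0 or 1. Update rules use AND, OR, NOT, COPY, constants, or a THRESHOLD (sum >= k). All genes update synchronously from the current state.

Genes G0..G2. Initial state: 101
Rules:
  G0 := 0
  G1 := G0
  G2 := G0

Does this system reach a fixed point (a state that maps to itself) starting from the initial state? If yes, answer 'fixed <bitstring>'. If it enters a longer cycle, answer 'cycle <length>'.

Answer: fixed 000

Derivation:
Step 0: 101
Step 1: G0=0(const) G1=G0=1 G2=G0=1 -> 011
Step 2: G0=0(const) G1=G0=0 G2=G0=0 -> 000
Step 3: G0=0(const) G1=G0=0 G2=G0=0 -> 000
Fixed point reached at step 2: 000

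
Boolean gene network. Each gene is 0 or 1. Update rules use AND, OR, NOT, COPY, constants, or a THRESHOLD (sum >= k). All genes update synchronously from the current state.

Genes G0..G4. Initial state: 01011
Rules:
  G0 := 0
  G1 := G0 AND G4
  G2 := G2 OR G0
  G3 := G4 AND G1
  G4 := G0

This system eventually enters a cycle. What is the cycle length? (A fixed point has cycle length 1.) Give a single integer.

Answer: 1

Derivation:
Step 0: 01011
Step 1: G0=0(const) G1=G0&G4=0&1=0 G2=G2|G0=0|0=0 G3=G4&G1=1&1=1 G4=G0=0 -> 00010
Step 2: G0=0(const) G1=G0&G4=0&0=0 G2=G2|G0=0|0=0 G3=G4&G1=0&0=0 G4=G0=0 -> 00000
Step 3: G0=0(const) G1=G0&G4=0&0=0 G2=G2|G0=0|0=0 G3=G4&G1=0&0=0 G4=G0=0 -> 00000
State from step 3 equals state from step 2 -> cycle length 1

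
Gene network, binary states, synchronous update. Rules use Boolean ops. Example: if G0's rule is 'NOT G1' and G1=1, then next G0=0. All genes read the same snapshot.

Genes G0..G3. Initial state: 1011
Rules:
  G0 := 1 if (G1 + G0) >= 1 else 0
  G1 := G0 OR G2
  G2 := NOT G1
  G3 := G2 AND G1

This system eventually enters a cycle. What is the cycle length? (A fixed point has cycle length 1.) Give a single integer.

Step 0: 1011
Step 1: G0=(0+1>=1)=1 G1=G0|G2=1|1=1 G2=NOT G1=NOT 0=1 G3=G2&G1=1&0=0 -> 1110
Step 2: G0=(1+1>=1)=1 G1=G0|G2=1|1=1 G2=NOT G1=NOT 1=0 G3=G2&G1=1&1=1 -> 1101
Step 3: G0=(1+1>=1)=1 G1=G0|G2=1|0=1 G2=NOT G1=NOT 1=0 G3=G2&G1=0&1=0 -> 1100
Step 4: G0=(1+1>=1)=1 G1=G0|G2=1|0=1 G2=NOT G1=NOT 1=0 G3=G2&G1=0&1=0 -> 1100
State from step 4 equals state from step 3 -> cycle length 1

Answer: 1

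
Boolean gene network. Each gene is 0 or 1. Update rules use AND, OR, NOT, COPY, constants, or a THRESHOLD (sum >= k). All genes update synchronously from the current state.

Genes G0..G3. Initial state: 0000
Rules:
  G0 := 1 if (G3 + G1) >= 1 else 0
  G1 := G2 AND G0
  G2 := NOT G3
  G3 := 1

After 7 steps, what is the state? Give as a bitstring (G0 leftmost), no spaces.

Step 1: G0=(0+0>=1)=0 G1=G2&G0=0&0=0 G2=NOT G3=NOT 0=1 G3=1(const) -> 0011
Step 2: G0=(1+0>=1)=1 G1=G2&G0=1&0=0 G2=NOT G3=NOT 1=0 G3=1(const) -> 1001
Step 3: G0=(1+0>=1)=1 G1=G2&G0=0&1=0 G2=NOT G3=NOT 1=0 G3=1(const) -> 1001
Step 4: G0=(1+0>=1)=1 G1=G2&G0=0&1=0 G2=NOT G3=NOT 1=0 G3=1(const) -> 1001
Step 5: G0=(1+0>=1)=1 G1=G2&G0=0&1=0 G2=NOT G3=NOT 1=0 G3=1(const) -> 1001
Step 6: G0=(1+0>=1)=1 G1=G2&G0=0&1=0 G2=NOT G3=NOT 1=0 G3=1(const) -> 1001
Step 7: G0=(1+0>=1)=1 G1=G2&G0=0&1=0 G2=NOT G3=NOT 1=0 G3=1(const) -> 1001

1001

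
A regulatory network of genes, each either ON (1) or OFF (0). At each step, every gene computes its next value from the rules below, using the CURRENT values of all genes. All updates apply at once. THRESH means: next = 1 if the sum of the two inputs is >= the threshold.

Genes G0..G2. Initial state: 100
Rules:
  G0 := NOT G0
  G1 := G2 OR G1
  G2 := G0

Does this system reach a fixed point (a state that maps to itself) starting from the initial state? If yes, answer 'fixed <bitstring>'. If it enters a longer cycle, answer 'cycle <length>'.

Step 0: 100
Step 1: G0=NOT G0=NOT 1=0 G1=G2|G1=0|0=0 G2=G0=1 -> 001
Step 2: G0=NOT G0=NOT 0=1 G1=G2|G1=1|0=1 G2=G0=0 -> 110
Step 3: G0=NOT G0=NOT 1=0 G1=G2|G1=0|1=1 G2=G0=1 -> 011
Step 4: G0=NOT G0=NOT 0=1 G1=G2|G1=1|1=1 G2=G0=0 -> 110
Cycle of length 2 starting at step 2 -> no fixed point

Answer: cycle 2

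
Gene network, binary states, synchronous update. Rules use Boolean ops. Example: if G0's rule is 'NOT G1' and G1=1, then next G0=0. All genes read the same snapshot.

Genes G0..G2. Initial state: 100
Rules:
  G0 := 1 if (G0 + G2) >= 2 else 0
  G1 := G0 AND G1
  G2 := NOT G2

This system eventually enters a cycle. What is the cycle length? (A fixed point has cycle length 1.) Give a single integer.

Answer: 2

Derivation:
Step 0: 100
Step 1: G0=(1+0>=2)=0 G1=G0&G1=1&0=0 G2=NOT G2=NOT 0=1 -> 001
Step 2: G0=(0+1>=2)=0 G1=G0&G1=0&0=0 G2=NOT G2=NOT 1=0 -> 000
Step 3: G0=(0+0>=2)=0 G1=G0&G1=0&0=0 G2=NOT G2=NOT 0=1 -> 001
State from step 3 equals state from step 1 -> cycle length 2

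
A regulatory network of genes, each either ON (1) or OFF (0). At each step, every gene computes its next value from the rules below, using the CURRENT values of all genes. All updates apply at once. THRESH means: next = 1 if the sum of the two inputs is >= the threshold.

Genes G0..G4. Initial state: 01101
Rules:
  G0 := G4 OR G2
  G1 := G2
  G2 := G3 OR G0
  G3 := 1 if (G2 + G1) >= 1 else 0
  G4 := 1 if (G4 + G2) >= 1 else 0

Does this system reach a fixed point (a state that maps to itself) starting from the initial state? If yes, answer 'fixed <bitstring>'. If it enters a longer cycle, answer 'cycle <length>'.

Step 0: 01101
Step 1: G0=G4|G2=1|1=1 G1=G2=1 G2=G3|G0=0|0=0 G3=(1+1>=1)=1 G4=(1+1>=1)=1 -> 11011
Step 2: G0=G4|G2=1|0=1 G1=G2=0 G2=G3|G0=1|1=1 G3=(0+1>=1)=1 G4=(1+0>=1)=1 -> 10111
Step 3: G0=G4|G2=1|1=1 G1=G2=1 G2=G3|G0=1|1=1 G3=(1+0>=1)=1 G4=(1+1>=1)=1 -> 11111
Step 4: G0=G4|G2=1|1=1 G1=G2=1 G2=G3|G0=1|1=1 G3=(1+1>=1)=1 G4=(1+1>=1)=1 -> 11111
Fixed point reached at step 3: 11111

Answer: fixed 11111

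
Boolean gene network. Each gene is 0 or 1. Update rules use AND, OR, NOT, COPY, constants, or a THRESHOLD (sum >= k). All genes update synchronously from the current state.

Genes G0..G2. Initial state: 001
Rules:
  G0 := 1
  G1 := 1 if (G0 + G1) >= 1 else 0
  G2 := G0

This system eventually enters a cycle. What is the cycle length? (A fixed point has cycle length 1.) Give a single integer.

Answer: 1

Derivation:
Step 0: 001
Step 1: G0=1(const) G1=(0+0>=1)=0 G2=G0=0 -> 100
Step 2: G0=1(const) G1=(1+0>=1)=1 G2=G0=1 -> 111
Step 3: G0=1(const) G1=(1+1>=1)=1 G2=G0=1 -> 111
State from step 3 equals state from step 2 -> cycle length 1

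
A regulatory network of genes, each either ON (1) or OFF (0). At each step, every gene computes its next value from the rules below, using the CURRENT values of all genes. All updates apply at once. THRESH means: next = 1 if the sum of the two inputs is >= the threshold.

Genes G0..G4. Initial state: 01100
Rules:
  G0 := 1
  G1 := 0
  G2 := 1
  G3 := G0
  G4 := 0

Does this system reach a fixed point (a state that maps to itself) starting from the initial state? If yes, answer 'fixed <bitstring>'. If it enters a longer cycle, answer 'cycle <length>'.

Step 0: 01100
Step 1: G0=1(const) G1=0(const) G2=1(const) G3=G0=0 G4=0(const) -> 10100
Step 2: G0=1(const) G1=0(const) G2=1(const) G3=G0=1 G4=0(const) -> 10110
Step 3: G0=1(const) G1=0(const) G2=1(const) G3=G0=1 G4=0(const) -> 10110
Fixed point reached at step 2: 10110

Answer: fixed 10110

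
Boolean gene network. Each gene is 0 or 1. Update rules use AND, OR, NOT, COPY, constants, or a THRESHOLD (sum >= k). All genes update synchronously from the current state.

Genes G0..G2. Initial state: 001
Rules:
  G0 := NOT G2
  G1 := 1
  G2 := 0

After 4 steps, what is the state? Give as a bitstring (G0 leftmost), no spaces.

Step 1: G0=NOT G2=NOT 1=0 G1=1(const) G2=0(const) -> 010
Step 2: G0=NOT G2=NOT 0=1 G1=1(const) G2=0(const) -> 110
Step 3: G0=NOT G2=NOT 0=1 G1=1(const) G2=0(const) -> 110
Step 4: G0=NOT G2=NOT 0=1 G1=1(const) G2=0(const) -> 110

110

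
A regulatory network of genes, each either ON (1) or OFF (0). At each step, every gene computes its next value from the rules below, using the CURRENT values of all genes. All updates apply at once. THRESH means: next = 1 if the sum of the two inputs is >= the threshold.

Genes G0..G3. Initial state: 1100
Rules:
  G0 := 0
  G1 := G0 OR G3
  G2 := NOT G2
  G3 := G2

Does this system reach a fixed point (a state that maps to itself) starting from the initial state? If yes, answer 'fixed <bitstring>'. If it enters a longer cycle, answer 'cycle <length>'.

Step 0: 1100
Step 1: G0=0(const) G1=G0|G3=1|0=1 G2=NOT G2=NOT 0=1 G3=G2=0 -> 0110
Step 2: G0=0(const) G1=G0|G3=0|0=0 G2=NOT G2=NOT 1=0 G3=G2=1 -> 0001
Step 3: G0=0(const) G1=G0|G3=0|1=1 G2=NOT G2=NOT 0=1 G3=G2=0 -> 0110
Cycle of length 2 starting at step 1 -> no fixed point

Answer: cycle 2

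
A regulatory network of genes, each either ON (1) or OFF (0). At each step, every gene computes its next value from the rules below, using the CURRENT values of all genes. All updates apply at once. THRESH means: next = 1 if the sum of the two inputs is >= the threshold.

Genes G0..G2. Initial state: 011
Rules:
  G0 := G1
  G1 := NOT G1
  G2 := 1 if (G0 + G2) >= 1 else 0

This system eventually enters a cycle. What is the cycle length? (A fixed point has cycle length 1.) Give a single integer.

Answer: 2

Derivation:
Step 0: 011
Step 1: G0=G1=1 G1=NOT G1=NOT 1=0 G2=(0+1>=1)=1 -> 101
Step 2: G0=G1=0 G1=NOT G1=NOT 0=1 G2=(1+1>=1)=1 -> 011
State from step 2 equals state from step 0 -> cycle length 2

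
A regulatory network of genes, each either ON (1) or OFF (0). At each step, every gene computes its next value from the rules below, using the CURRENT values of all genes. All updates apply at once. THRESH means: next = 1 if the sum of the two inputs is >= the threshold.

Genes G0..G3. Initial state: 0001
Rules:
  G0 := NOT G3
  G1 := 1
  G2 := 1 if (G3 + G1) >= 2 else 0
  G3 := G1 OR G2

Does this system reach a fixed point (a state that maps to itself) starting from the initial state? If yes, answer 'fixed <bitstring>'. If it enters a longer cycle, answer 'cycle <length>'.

Answer: fixed 0111

Derivation:
Step 0: 0001
Step 1: G0=NOT G3=NOT 1=0 G1=1(const) G2=(1+0>=2)=0 G3=G1|G2=0|0=0 -> 0100
Step 2: G0=NOT G3=NOT 0=1 G1=1(const) G2=(0+1>=2)=0 G3=G1|G2=1|0=1 -> 1101
Step 3: G0=NOT G3=NOT 1=0 G1=1(const) G2=(1+1>=2)=1 G3=G1|G2=1|0=1 -> 0111
Step 4: G0=NOT G3=NOT 1=0 G1=1(const) G2=(1+1>=2)=1 G3=G1|G2=1|1=1 -> 0111
Fixed point reached at step 3: 0111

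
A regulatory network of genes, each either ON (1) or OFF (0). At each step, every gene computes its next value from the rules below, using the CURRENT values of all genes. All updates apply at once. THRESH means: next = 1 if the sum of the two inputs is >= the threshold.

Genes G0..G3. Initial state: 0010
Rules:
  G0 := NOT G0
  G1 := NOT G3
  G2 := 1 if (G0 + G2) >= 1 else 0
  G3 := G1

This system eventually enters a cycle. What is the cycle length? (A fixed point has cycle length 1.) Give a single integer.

Answer: 4

Derivation:
Step 0: 0010
Step 1: G0=NOT G0=NOT 0=1 G1=NOT G3=NOT 0=1 G2=(0+1>=1)=1 G3=G1=0 -> 1110
Step 2: G0=NOT G0=NOT 1=0 G1=NOT G3=NOT 0=1 G2=(1+1>=1)=1 G3=G1=1 -> 0111
Step 3: G0=NOT G0=NOT 0=1 G1=NOT G3=NOT 1=0 G2=(0+1>=1)=1 G3=G1=1 -> 1011
Step 4: G0=NOT G0=NOT 1=0 G1=NOT G3=NOT 1=0 G2=(1+1>=1)=1 G3=G1=0 -> 0010
State from step 4 equals state from step 0 -> cycle length 4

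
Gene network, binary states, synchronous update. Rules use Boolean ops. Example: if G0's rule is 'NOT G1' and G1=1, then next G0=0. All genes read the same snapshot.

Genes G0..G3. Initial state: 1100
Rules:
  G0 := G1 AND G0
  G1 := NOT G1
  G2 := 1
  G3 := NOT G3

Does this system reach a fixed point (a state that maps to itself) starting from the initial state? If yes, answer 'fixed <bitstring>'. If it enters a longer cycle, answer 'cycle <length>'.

Answer: cycle 2

Derivation:
Step 0: 1100
Step 1: G0=G1&G0=1&1=1 G1=NOT G1=NOT 1=0 G2=1(const) G3=NOT G3=NOT 0=1 -> 1011
Step 2: G0=G1&G0=0&1=0 G1=NOT G1=NOT 0=1 G2=1(const) G3=NOT G3=NOT 1=0 -> 0110
Step 3: G0=G1&G0=1&0=0 G1=NOT G1=NOT 1=0 G2=1(const) G3=NOT G3=NOT 0=1 -> 0011
Step 4: G0=G1&G0=0&0=0 G1=NOT G1=NOT 0=1 G2=1(const) G3=NOT G3=NOT 1=0 -> 0110
Cycle of length 2 starting at step 2 -> no fixed point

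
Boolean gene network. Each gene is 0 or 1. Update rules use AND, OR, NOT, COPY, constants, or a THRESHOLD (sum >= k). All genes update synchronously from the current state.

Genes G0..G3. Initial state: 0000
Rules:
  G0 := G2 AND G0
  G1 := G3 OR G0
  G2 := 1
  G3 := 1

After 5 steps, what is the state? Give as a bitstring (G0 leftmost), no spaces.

Step 1: G0=G2&G0=0&0=0 G1=G3|G0=0|0=0 G2=1(const) G3=1(const) -> 0011
Step 2: G0=G2&G0=1&0=0 G1=G3|G0=1|0=1 G2=1(const) G3=1(const) -> 0111
Step 3: G0=G2&G0=1&0=0 G1=G3|G0=1|0=1 G2=1(const) G3=1(const) -> 0111
Step 4: G0=G2&G0=1&0=0 G1=G3|G0=1|0=1 G2=1(const) G3=1(const) -> 0111
Step 5: G0=G2&G0=1&0=0 G1=G3|G0=1|0=1 G2=1(const) G3=1(const) -> 0111

0111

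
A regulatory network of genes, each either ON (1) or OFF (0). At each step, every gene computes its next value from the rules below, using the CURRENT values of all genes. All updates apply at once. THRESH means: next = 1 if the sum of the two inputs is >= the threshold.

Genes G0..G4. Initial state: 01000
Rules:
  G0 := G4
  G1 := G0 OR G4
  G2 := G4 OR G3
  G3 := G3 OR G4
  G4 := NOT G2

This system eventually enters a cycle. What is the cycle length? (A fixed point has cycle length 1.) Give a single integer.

Step 0: 01000
Step 1: G0=G4=0 G1=G0|G4=0|0=0 G2=G4|G3=0|0=0 G3=G3|G4=0|0=0 G4=NOT G2=NOT 0=1 -> 00001
Step 2: G0=G4=1 G1=G0|G4=0|1=1 G2=G4|G3=1|0=1 G3=G3|G4=0|1=1 G4=NOT G2=NOT 0=1 -> 11111
Step 3: G0=G4=1 G1=G0|G4=1|1=1 G2=G4|G3=1|1=1 G3=G3|G4=1|1=1 G4=NOT G2=NOT 1=0 -> 11110
Step 4: G0=G4=0 G1=G0|G4=1|0=1 G2=G4|G3=0|1=1 G3=G3|G4=1|0=1 G4=NOT G2=NOT 1=0 -> 01110
Step 5: G0=G4=0 G1=G0|G4=0|0=0 G2=G4|G3=0|1=1 G3=G3|G4=1|0=1 G4=NOT G2=NOT 1=0 -> 00110
Step 6: G0=G4=0 G1=G0|G4=0|0=0 G2=G4|G3=0|1=1 G3=G3|G4=1|0=1 G4=NOT G2=NOT 1=0 -> 00110
State from step 6 equals state from step 5 -> cycle length 1

Answer: 1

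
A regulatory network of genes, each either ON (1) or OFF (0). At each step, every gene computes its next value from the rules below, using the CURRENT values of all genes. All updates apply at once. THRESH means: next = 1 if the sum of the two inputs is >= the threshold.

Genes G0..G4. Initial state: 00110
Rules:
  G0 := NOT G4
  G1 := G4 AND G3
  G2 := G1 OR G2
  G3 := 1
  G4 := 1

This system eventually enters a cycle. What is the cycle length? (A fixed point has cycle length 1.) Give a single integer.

Step 0: 00110
Step 1: G0=NOT G4=NOT 0=1 G1=G4&G3=0&1=0 G2=G1|G2=0|1=1 G3=1(const) G4=1(const) -> 10111
Step 2: G0=NOT G4=NOT 1=0 G1=G4&G3=1&1=1 G2=G1|G2=0|1=1 G3=1(const) G4=1(const) -> 01111
Step 3: G0=NOT G4=NOT 1=0 G1=G4&G3=1&1=1 G2=G1|G2=1|1=1 G3=1(const) G4=1(const) -> 01111
State from step 3 equals state from step 2 -> cycle length 1

Answer: 1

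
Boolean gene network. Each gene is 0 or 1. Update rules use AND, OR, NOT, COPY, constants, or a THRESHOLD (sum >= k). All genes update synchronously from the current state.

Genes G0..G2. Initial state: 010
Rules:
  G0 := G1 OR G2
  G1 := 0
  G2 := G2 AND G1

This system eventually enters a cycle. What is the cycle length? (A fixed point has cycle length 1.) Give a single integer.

Step 0: 010
Step 1: G0=G1|G2=1|0=1 G1=0(const) G2=G2&G1=0&1=0 -> 100
Step 2: G0=G1|G2=0|0=0 G1=0(const) G2=G2&G1=0&0=0 -> 000
Step 3: G0=G1|G2=0|0=0 G1=0(const) G2=G2&G1=0&0=0 -> 000
State from step 3 equals state from step 2 -> cycle length 1

Answer: 1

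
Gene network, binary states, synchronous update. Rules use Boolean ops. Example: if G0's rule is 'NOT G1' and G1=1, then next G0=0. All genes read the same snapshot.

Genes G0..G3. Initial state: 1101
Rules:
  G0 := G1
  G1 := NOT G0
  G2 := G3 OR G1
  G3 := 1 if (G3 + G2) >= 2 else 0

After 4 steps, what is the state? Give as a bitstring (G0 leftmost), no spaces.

Step 1: G0=G1=1 G1=NOT G0=NOT 1=0 G2=G3|G1=1|1=1 G3=(1+0>=2)=0 -> 1010
Step 2: G0=G1=0 G1=NOT G0=NOT 1=0 G2=G3|G1=0|0=0 G3=(0+1>=2)=0 -> 0000
Step 3: G0=G1=0 G1=NOT G0=NOT 0=1 G2=G3|G1=0|0=0 G3=(0+0>=2)=0 -> 0100
Step 4: G0=G1=1 G1=NOT G0=NOT 0=1 G2=G3|G1=0|1=1 G3=(0+0>=2)=0 -> 1110

1110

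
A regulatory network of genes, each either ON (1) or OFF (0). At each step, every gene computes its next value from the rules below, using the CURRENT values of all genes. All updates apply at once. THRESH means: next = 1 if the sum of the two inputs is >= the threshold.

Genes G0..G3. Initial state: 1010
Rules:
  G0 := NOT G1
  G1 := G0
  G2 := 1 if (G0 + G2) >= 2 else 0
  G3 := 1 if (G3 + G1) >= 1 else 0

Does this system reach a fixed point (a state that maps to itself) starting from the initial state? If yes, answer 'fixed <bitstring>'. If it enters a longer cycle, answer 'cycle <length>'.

Answer: cycle 4

Derivation:
Step 0: 1010
Step 1: G0=NOT G1=NOT 0=1 G1=G0=1 G2=(1+1>=2)=1 G3=(0+0>=1)=0 -> 1110
Step 2: G0=NOT G1=NOT 1=0 G1=G0=1 G2=(1+1>=2)=1 G3=(0+1>=1)=1 -> 0111
Step 3: G0=NOT G1=NOT 1=0 G1=G0=0 G2=(0+1>=2)=0 G3=(1+1>=1)=1 -> 0001
Step 4: G0=NOT G1=NOT 0=1 G1=G0=0 G2=(0+0>=2)=0 G3=(1+0>=1)=1 -> 1001
Step 5: G0=NOT G1=NOT 0=1 G1=G0=1 G2=(1+0>=2)=0 G3=(1+0>=1)=1 -> 1101
Step 6: G0=NOT G1=NOT 1=0 G1=G0=1 G2=(1+0>=2)=0 G3=(1+1>=1)=1 -> 0101
Step 7: G0=NOT G1=NOT 1=0 G1=G0=0 G2=(0+0>=2)=0 G3=(1+1>=1)=1 -> 0001
Cycle of length 4 starting at step 3 -> no fixed point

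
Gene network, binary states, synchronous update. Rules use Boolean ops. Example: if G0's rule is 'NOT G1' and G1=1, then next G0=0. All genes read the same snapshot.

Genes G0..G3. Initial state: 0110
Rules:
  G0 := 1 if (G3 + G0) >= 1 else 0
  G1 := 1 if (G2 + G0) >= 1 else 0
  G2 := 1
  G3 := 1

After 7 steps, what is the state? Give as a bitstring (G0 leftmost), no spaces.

Step 1: G0=(0+0>=1)=0 G1=(1+0>=1)=1 G2=1(const) G3=1(const) -> 0111
Step 2: G0=(1+0>=1)=1 G1=(1+0>=1)=1 G2=1(const) G3=1(const) -> 1111
Step 3: G0=(1+1>=1)=1 G1=(1+1>=1)=1 G2=1(const) G3=1(const) -> 1111
Step 4: G0=(1+1>=1)=1 G1=(1+1>=1)=1 G2=1(const) G3=1(const) -> 1111
Step 5: G0=(1+1>=1)=1 G1=(1+1>=1)=1 G2=1(const) G3=1(const) -> 1111
Step 6: G0=(1+1>=1)=1 G1=(1+1>=1)=1 G2=1(const) G3=1(const) -> 1111
Step 7: G0=(1+1>=1)=1 G1=(1+1>=1)=1 G2=1(const) G3=1(const) -> 1111

1111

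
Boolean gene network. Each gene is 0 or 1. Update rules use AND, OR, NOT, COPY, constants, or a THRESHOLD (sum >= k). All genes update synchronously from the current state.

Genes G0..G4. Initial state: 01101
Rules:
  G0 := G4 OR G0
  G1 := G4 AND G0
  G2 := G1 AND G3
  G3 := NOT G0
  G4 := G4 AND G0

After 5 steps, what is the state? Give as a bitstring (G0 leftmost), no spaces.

Step 1: G0=G4|G0=1|0=1 G1=G4&G0=1&0=0 G2=G1&G3=1&0=0 G3=NOT G0=NOT 0=1 G4=G4&G0=1&0=0 -> 10010
Step 2: G0=G4|G0=0|1=1 G1=G4&G0=0&1=0 G2=G1&G3=0&1=0 G3=NOT G0=NOT 1=0 G4=G4&G0=0&1=0 -> 10000
Step 3: G0=G4|G0=0|1=1 G1=G4&G0=0&1=0 G2=G1&G3=0&0=0 G3=NOT G0=NOT 1=0 G4=G4&G0=0&1=0 -> 10000
Step 4: G0=G4|G0=0|1=1 G1=G4&G0=0&1=0 G2=G1&G3=0&0=0 G3=NOT G0=NOT 1=0 G4=G4&G0=0&1=0 -> 10000
Step 5: G0=G4|G0=0|1=1 G1=G4&G0=0&1=0 G2=G1&G3=0&0=0 G3=NOT G0=NOT 1=0 G4=G4&G0=0&1=0 -> 10000

10000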